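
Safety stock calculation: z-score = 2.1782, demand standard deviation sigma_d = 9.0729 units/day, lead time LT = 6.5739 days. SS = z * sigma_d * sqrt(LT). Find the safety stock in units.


sqrt(LT) = sqrt(6.5739) = 2.5640
SS = 2.1782 * 9.0729 * 2.5640 = 50.6705

50.6705 units


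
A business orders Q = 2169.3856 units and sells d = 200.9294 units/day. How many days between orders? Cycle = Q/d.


Cycle = 2169.3856 / 200.9294 = 10.7968

10.7968 days


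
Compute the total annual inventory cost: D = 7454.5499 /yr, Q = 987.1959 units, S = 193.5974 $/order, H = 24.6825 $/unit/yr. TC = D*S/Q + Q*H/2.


Ordering cost = D*S/Q = 1461.8998
Holding cost = Q*H/2 = 12183.2314
TC = 1461.8998 + 12183.2314 = 13645.1312

13645.1312 $/yr


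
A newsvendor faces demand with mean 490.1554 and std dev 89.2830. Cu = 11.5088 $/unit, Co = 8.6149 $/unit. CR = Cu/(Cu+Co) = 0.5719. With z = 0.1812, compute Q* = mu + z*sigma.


CR = Cu/(Cu+Co) = 11.5088/(11.5088+8.6149) = 0.5719
z = 0.1812
Q* = 490.1554 + 0.1812 * 89.2830 = 506.3335

506.3335 units


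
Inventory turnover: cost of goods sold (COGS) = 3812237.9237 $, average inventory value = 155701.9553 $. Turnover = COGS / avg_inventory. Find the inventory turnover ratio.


Turnover = 3812237.9237 / 155701.9553 = 24.4842

24.4842


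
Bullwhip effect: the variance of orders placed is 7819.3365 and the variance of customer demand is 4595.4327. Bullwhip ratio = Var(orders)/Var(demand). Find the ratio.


BW = 7819.3365 / 4595.4327 = 1.7015

1.7015


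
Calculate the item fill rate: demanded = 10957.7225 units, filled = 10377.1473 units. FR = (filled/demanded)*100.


FR = 10377.1473 / 10957.7225 * 100 = 94.7017

94.7017%


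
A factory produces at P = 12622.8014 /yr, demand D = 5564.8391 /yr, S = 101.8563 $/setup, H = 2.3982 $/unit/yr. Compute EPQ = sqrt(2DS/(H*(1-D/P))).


1 - D/P = 1 - 0.4409 = 0.5591
H*(1-D/P) = 1.3409
2DS = 1133627.8416
EPQ = sqrt(845398.5916) = 919.4556

919.4556 units


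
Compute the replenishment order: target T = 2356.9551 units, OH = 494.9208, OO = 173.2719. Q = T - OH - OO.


Inventory position = OH + OO = 494.9208 + 173.2719 = 668.1927
Q = 2356.9551 - 668.1927 = 1688.7624

1688.7624 units


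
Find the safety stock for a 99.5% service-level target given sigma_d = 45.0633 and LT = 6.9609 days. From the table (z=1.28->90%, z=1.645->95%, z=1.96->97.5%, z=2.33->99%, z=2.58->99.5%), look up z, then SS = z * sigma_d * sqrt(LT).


From the table, SL = 99.5% corresponds to z = 2.58
sqrt(LT) = sqrt(6.9609) = 2.6384
SS = 2.58 * 45.0633 * 2.6384 = 306.7435

306.7435 units


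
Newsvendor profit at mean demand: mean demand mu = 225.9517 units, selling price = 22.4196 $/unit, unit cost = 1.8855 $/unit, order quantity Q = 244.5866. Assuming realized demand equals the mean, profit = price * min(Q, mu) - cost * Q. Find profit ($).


Sales at mu = min(244.5866, 225.9517) = 225.9517
Revenue = 22.4196 * 225.9517 = 5065.7467
Total cost = 1.8855 * 244.5866 = 461.1680
Profit = 5065.7467 - 461.1680 = 4604.5787

4604.5787 $


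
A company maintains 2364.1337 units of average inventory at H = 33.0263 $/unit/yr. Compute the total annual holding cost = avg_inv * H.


Cost = 2364.1337 * 33.0263 = 78078.5888

78078.5888 $/yr


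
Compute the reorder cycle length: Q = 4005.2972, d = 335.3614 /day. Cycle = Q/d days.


Cycle = 4005.2972 / 335.3614 = 11.9432

11.9432 days


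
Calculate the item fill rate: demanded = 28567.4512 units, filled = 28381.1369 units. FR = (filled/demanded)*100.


FR = 28381.1369 / 28567.4512 * 100 = 99.3478

99.3478%


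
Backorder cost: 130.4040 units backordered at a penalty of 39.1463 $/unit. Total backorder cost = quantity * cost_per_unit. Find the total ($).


Total = 130.4040 * 39.1463 = 5104.8341

5104.8341 $


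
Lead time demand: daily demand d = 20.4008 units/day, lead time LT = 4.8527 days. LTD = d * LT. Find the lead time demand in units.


LTD = 20.4008 * 4.8527 = 98.9990

98.9990 units


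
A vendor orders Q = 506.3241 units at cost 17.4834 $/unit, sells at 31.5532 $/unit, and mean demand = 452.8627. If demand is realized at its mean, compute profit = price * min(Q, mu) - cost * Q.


Sales at mu = min(506.3241, 452.8627) = 452.8627
Revenue = 31.5532 * 452.8627 = 14289.2673
Total cost = 17.4834 * 506.3241 = 8852.2668
Profit = 14289.2673 - 8852.2668 = 5437.0006

5437.0006 $


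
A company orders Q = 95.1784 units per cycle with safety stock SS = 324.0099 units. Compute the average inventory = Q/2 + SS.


Q/2 = 47.5892
Avg = 47.5892 + 324.0099 = 371.5991

371.5991 units


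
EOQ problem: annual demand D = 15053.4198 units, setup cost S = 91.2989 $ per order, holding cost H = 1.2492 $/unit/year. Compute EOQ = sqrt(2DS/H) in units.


2*D*S = 2 * 15053.4198 * 91.2989 = 2748721.3380
2*D*S/H = 2200385.3170
EOQ = sqrt(2200385.3170) = 1483.3696

1483.3696 units


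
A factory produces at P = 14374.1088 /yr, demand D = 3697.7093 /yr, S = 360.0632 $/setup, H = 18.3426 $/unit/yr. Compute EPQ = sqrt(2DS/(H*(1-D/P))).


1 - D/P = 1 - 0.2572 = 0.7428
H*(1-D/P) = 13.6240
2DS = 2662818.0865
EPQ = sqrt(195450.4678) = 442.0978

442.0978 units


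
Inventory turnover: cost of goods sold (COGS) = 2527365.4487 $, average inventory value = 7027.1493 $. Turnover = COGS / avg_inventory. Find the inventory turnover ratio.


Turnover = 2527365.4487 / 7027.1493 = 359.6573

359.6573


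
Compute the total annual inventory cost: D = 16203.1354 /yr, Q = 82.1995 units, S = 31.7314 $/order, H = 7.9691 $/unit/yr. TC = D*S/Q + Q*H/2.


Ordering cost = D*S/Q = 6254.8820
Holding cost = Q*H/2 = 327.5280
TC = 6254.8820 + 327.5280 = 6582.4100

6582.4100 $/yr


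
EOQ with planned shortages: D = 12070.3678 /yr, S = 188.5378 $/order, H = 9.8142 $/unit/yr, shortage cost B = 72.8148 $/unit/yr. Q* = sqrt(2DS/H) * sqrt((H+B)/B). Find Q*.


sqrt(2DS/H) = 680.9998
sqrt((H+B)/B) = 1.0653
Q* = 680.9998 * 1.0653 = 725.4432

725.4432 units


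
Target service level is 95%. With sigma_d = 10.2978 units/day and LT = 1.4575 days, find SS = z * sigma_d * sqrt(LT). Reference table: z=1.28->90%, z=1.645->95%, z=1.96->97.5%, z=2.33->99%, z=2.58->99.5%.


From the table, SL = 95% corresponds to z = 1.645
sqrt(LT) = sqrt(1.4575) = 1.2073
SS = 1.645 * 10.2978 * 1.2073 = 20.4510

20.4510 units


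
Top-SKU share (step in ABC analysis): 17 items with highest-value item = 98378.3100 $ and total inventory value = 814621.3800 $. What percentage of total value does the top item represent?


Top item = 98378.3100
Total = 814621.3800
Percentage = 98378.3100 / 814621.3800 * 100 = 12.0766

12.0766%


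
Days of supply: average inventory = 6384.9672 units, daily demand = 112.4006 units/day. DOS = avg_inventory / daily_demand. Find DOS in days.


DOS = 6384.9672 / 112.4006 = 56.8055

56.8055 days


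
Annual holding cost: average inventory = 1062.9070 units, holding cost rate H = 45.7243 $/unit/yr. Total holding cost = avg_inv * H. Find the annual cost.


Cost = 1062.9070 * 45.7243 = 48600.6785

48600.6785 $/yr


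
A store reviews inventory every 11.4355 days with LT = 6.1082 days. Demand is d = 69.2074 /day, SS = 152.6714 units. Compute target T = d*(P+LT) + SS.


P + LT = 17.5437
d*(P+LT) = 69.2074 * 17.5437 = 1214.1539
T = 1214.1539 + 152.6714 = 1366.8253

1366.8253 units


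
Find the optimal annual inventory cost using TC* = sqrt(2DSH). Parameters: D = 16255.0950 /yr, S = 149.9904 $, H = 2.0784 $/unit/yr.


2*D*S*H = 10134728.1703
TC* = sqrt(10134728.1703) = 3183.5088

3183.5088 $/yr


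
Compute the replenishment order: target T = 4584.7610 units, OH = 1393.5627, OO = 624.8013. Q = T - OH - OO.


Inventory position = OH + OO = 1393.5627 + 624.8013 = 2018.3640
Q = 4584.7610 - 2018.3640 = 2566.3970

2566.3970 units


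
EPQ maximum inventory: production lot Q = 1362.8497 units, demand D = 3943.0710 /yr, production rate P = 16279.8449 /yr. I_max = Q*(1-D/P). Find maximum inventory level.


D/P = 0.2422
1 - D/P = 0.7578
I_max = 1362.8497 * 0.7578 = 1032.7598

1032.7598 units


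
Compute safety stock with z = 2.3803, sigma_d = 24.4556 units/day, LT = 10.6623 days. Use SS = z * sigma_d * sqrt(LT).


sqrt(LT) = sqrt(10.6623) = 3.2653
SS = 2.3803 * 24.4556 * 3.2653 = 190.0796

190.0796 units


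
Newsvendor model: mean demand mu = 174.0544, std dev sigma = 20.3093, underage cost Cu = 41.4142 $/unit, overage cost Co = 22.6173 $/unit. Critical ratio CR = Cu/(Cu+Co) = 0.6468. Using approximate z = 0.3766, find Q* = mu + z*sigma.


CR = Cu/(Cu+Co) = 41.4142/(41.4142+22.6173) = 0.6468
z = 0.3766
Q* = 174.0544 + 0.3766 * 20.3093 = 181.7029

181.7029 units


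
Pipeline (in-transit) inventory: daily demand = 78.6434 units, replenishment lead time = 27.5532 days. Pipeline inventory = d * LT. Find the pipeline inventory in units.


Pipeline = 78.6434 * 27.5532 = 2166.8773

2166.8773 units


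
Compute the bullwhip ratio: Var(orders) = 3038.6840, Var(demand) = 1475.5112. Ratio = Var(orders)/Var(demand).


BW = 3038.6840 / 1475.5112 = 2.0594

2.0594


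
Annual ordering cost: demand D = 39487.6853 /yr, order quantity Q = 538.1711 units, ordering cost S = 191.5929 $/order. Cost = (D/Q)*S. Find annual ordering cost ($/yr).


Number of orders = D/Q = 73.3738
Cost = 73.3738 * 191.5929 = 14057.9086

14057.9086 $/yr


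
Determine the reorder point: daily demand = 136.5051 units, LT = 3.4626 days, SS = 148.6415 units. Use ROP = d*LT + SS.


d*LT = 136.5051 * 3.4626 = 472.6626
ROP = 472.6626 + 148.6415 = 621.3041

621.3041 units


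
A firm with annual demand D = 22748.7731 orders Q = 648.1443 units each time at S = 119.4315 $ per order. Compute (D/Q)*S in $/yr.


Number of orders = D/Q = 35.0983
Cost = 35.0983 * 119.4315 = 4191.8445

4191.8445 $/yr


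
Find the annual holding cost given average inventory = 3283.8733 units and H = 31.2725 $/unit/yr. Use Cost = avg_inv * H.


Cost = 3283.8733 * 31.2725 = 102694.9278

102694.9278 $/yr


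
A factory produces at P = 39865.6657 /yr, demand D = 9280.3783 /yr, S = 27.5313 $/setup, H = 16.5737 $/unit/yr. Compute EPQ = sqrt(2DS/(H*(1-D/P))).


1 - D/P = 1 - 0.2328 = 0.7672
H*(1-D/P) = 12.7155
2DS = 511001.7582
EPQ = sqrt(40187.3506) = 200.4678

200.4678 units


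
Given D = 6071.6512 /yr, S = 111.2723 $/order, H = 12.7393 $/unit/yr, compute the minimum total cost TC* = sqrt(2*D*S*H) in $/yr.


2*D*S*H = 17213510.1613
TC* = sqrt(17213510.1613) = 4148.9167

4148.9167 $/yr


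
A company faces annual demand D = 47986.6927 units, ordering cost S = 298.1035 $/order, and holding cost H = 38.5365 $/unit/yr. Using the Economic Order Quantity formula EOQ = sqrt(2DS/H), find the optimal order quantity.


2*D*S = 2 * 47986.6927 * 298.1035 = 28610002.0946
2*D*S/H = 742413.0913
EOQ = sqrt(742413.0913) = 861.6340

861.6340 units


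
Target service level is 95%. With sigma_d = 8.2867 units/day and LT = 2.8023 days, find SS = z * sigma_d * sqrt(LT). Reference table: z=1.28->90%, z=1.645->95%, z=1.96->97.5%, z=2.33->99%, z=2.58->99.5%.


From the table, SL = 95% corresponds to z = 1.645
sqrt(LT) = sqrt(2.8023) = 1.6740
SS = 1.645 * 8.2867 * 1.6740 = 22.8194

22.8194 units


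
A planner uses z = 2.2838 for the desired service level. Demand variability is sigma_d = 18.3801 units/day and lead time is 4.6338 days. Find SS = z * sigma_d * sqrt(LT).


sqrt(LT) = sqrt(4.6338) = 2.1526
SS = 2.2838 * 18.3801 * 2.1526 = 90.3597

90.3597 units


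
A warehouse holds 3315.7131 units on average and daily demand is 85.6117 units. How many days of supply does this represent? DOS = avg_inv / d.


DOS = 3315.7131 / 85.6117 = 38.7297

38.7297 days


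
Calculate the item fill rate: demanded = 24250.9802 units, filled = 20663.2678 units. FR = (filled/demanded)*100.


FR = 20663.2678 / 24250.9802 * 100 = 85.2059

85.2059%


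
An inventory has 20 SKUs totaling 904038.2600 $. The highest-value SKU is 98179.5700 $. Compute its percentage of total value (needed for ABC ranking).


Top item = 98179.5700
Total = 904038.2600
Percentage = 98179.5700 / 904038.2600 * 100 = 10.8601

10.8601%


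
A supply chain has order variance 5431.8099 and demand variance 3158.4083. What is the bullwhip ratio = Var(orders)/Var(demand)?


BW = 5431.8099 / 3158.4083 = 1.7198

1.7198


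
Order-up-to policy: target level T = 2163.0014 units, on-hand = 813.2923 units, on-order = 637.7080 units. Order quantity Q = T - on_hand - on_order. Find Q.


Inventory position = OH + OO = 813.2923 + 637.7080 = 1451.0003
Q = 2163.0014 - 1451.0003 = 712.0011

712.0011 units


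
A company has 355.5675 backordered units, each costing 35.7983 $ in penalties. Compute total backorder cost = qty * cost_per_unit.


Total = 355.5675 * 35.7983 = 12728.7120

12728.7120 $


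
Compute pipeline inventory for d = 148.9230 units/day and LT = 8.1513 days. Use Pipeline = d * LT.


Pipeline = 148.9230 * 8.1513 = 1213.9160

1213.9160 units


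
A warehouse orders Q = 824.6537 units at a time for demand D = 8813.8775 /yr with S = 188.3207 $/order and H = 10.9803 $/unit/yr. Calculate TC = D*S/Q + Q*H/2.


Ordering cost = D*S/Q = 2012.7668
Holding cost = Q*H/2 = 4527.4725
TC = 2012.7668 + 4527.4725 = 6540.2393

6540.2393 $/yr


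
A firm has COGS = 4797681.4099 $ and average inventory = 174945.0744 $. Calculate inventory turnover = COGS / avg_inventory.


Turnover = 4797681.4099 / 174945.0744 = 27.4239

27.4239


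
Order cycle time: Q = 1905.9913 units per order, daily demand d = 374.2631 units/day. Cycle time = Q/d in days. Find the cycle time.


Cycle = 1905.9913 / 374.2631 = 5.0927

5.0927 days


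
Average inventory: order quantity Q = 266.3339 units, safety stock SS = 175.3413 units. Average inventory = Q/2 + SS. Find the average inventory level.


Q/2 = 133.1670
Avg = 133.1670 + 175.3413 = 308.5082

308.5082 units


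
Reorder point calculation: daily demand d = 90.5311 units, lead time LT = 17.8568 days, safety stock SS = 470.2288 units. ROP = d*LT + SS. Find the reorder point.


d*LT = 90.5311 * 17.8568 = 1616.5957
ROP = 1616.5957 + 470.2288 = 2086.8245

2086.8245 units


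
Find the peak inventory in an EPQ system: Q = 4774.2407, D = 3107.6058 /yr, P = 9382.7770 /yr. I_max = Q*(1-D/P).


D/P = 0.3312
1 - D/P = 0.6688
I_max = 4774.2407 * 0.6688 = 3192.9969

3192.9969 units


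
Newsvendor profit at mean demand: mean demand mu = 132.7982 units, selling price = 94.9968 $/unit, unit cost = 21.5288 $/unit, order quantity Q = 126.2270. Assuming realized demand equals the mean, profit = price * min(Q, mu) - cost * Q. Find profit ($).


Sales at mu = min(126.2270, 132.7982) = 126.2270
Revenue = 94.9968 * 126.2270 = 11991.1611
Total cost = 21.5288 * 126.2270 = 2717.5158
Profit = 11991.1611 - 2717.5158 = 9273.6452

9273.6452 $


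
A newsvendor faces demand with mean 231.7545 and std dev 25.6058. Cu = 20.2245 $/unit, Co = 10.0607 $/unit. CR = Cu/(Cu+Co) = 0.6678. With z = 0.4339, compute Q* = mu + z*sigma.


CR = Cu/(Cu+Co) = 20.2245/(20.2245+10.0607) = 0.6678
z = 0.4339
Q* = 231.7545 + 0.4339 * 25.6058 = 242.8649

242.8649 units


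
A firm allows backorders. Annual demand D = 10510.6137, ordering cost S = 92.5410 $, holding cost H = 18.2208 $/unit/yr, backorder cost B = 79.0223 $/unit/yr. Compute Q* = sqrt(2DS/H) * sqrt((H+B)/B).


sqrt(2DS/H) = 326.7476
sqrt((H+B)/B) = 1.1093
Q* = 326.7476 * 1.1093 = 362.4657

362.4657 units


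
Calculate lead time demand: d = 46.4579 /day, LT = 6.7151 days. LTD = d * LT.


LTD = 46.4579 * 6.7151 = 311.9694

311.9694 units


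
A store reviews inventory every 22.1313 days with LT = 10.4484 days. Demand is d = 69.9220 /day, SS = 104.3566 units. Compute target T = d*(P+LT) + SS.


P + LT = 32.5797
d*(P+LT) = 69.9220 * 32.5797 = 2278.0378
T = 2278.0378 + 104.3566 = 2382.3944

2382.3944 units


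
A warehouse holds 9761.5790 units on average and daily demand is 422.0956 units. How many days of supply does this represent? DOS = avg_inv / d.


DOS = 9761.5790 / 422.0956 = 23.1265

23.1265 days


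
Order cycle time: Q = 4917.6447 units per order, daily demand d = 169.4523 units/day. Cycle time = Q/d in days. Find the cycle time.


Cycle = 4917.6447 / 169.4523 = 29.0208

29.0208 days


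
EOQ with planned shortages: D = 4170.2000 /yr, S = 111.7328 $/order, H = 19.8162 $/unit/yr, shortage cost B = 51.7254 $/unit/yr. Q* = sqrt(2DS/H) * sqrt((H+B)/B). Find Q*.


sqrt(2DS/H) = 216.8571
sqrt((H+B)/B) = 1.1761
Q* = 216.8571 * 1.1761 = 255.0357

255.0357 units


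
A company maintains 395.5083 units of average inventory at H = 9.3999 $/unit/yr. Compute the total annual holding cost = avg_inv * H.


Cost = 395.5083 * 9.3999 = 3717.7385

3717.7385 $/yr


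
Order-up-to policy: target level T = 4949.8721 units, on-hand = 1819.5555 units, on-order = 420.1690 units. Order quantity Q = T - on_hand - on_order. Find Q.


Inventory position = OH + OO = 1819.5555 + 420.1690 = 2239.7245
Q = 4949.8721 - 2239.7245 = 2710.1476

2710.1476 units


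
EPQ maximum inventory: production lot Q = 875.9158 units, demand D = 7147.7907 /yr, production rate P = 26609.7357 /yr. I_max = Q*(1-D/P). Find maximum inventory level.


D/P = 0.2686
1 - D/P = 0.7314
I_max = 875.9158 * 0.7314 = 640.6311

640.6311 units


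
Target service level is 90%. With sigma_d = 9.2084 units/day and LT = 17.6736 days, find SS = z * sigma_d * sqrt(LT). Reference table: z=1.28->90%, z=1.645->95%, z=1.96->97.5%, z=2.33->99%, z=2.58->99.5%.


From the table, SL = 90% corresponds to z = 1.28
sqrt(LT) = sqrt(17.6736) = 4.2040
SS = 1.28 * 9.2084 * 4.2040 = 49.5515

49.5515 units


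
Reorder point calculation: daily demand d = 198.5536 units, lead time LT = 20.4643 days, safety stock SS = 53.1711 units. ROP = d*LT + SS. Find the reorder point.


d*LT = 198.5536 * 20.4643 = 4063.2604
ROP = 4063.2604 + 53.1711 = 4116.4315

4116.4315 units


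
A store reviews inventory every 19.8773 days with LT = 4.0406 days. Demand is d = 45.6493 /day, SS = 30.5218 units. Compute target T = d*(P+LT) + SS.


P + LT = 23.9179
d*(P+LT) = 45.6493 * 23.9179 = 1091.8354
T = 1091.8354 + 30.5218 = 1122.3572

1122.3572 units


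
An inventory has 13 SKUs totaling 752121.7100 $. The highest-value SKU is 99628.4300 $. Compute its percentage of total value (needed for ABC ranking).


Top item = 99628.4300
Total = 752121.7100
Percentage = 99628.4300 / 752121.7100 * 100 = 13.2463

13.2463%


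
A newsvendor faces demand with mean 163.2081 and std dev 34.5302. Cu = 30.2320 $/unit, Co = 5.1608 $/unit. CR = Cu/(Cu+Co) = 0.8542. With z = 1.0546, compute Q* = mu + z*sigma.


CR = Cu/(Cu+Co) = 30.2320/(30.2320+5.1608) = 0.8542
z = 1.0546
Q* = 163.2081 + 1.0546 * 34.5302 = 199.6236

199.6236 units


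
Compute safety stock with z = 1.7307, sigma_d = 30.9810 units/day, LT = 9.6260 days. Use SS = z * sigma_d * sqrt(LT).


sqrt(LT) = sqrt(9.6260) = 3.1026
SS = 1.7307 * 30.9810 * 3.1026 = 166.3566

166.3566 units


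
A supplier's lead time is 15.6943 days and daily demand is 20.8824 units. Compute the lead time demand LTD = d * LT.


LTD = 20.8824 * 15.6943 = 327.7347

327.7347 units


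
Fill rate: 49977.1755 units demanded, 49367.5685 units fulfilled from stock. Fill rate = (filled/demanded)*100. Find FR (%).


FR = 49367.5685 / 49977.1755 * 100 = 98.7802

98.7802%


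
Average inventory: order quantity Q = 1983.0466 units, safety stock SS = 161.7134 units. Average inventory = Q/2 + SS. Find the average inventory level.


Q/2 = 991.5233
Avg = 991.5233 + 161.7134 = 1153.2367

1153.2367 units


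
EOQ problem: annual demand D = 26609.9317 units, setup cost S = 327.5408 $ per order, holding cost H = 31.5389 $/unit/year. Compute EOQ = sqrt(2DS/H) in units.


2*D*S = 2 * 26609.9317 * 327.5408 = 17431676.6339
2*D*S/H = 552704.0142
EOQ = sqrt(552704.0142) = 743.4407

743.4407 units


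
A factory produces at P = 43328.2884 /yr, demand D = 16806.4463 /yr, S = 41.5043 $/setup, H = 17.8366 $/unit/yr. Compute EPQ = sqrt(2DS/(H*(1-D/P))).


1 - D/P = 1 - 0.3879 = 0.6121
H*(1-D/P) = 10.9180
2DS = 1395079.5783
EPQ = sqrt(127777.6088) = 357.4599

357.4599 units


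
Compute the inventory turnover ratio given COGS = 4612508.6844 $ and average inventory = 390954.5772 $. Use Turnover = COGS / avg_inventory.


Turnover = 4612508.6844 / 390954.5772 = 11.7981

11.7981


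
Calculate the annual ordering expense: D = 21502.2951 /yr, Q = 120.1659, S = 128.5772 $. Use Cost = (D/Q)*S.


Number of orders = D/Q = 178.9384
Cost = 178.9384 * 128.5772 = 23007.3997

23007.3997 $/yr


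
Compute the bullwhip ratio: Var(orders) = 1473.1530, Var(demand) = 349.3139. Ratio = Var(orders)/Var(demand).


BW = 1473.1530 / 349.3139 = 4.2173

4.2173


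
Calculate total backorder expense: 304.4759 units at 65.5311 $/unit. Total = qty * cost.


Total = 304.4759 * 65.5311 = 19952.6407

19952.6407 $


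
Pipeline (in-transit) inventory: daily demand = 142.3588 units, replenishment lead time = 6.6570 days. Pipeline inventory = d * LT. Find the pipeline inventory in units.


Pipeline = 142.3588 * 6.6570 = 947.6825

947.6825 units


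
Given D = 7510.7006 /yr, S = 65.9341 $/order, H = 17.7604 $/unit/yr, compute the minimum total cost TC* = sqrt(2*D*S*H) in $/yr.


2*D*S*H = 17590300.9920
TC* = sqrt(17590300.9920) = 4194.0793

4194.0793 $/yr


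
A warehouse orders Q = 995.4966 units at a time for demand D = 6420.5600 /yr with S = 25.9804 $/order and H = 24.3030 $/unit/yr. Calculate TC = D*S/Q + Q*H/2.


Ordering cost = D*S/Q = 167.5633
Holding cost = Q*H/2 = 12096.7769
TC = 167.5633 + 12096.7769 = 12264.3403

12264.3403 $/yr


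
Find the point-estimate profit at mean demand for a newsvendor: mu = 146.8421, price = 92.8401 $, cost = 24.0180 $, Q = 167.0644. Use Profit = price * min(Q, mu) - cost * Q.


Sales at mu = min(167.0644, 146.8421) = 146.8421
Revenue = 92.8401 * 146.8421 = 13632.8352
Total cost = 24.0180 * 167.0644 = 4012.5528
Profit = 13632.8352 - 4012.5528 = 9620.2825

9620.2825 $


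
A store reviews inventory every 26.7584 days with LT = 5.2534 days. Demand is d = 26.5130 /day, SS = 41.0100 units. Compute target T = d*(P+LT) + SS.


P + LT = 32.0118
d*(P+LT) = 26.5130 * 32.0118 = 848.7289
T = 848.7289 + 41.0100 = 889.7389

889.7389 units


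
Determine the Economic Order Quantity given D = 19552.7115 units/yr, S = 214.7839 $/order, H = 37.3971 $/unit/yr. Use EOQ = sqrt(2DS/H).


2*D*S = 2 * 19552.7115 * 214.7839 = 8399215.2631
2*D*S/H = 224595.3634
EOQ = sqrt(224595.3634) = 473.9149

473.9149 units


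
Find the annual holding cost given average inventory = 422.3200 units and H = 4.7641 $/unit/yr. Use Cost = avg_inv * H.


Cost = 422.3200 * 4.7641 = 2011.9747

2011.9747 $/yr


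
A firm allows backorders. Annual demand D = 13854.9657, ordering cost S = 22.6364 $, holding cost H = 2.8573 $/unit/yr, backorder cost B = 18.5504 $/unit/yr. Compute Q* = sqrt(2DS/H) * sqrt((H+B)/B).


sqrt(2DS/H) = 468.5366
sqrt((H+B)/B) = 1.0743
Q* = 468.5366 * 1.0743 = 503.3289

503.3289 units


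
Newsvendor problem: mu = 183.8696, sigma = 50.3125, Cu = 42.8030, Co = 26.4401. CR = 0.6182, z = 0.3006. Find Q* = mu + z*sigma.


CR = Cu/(Cu+Co) = 42.8030/(42.8030+26.4401) = 0.6182
z = 0.3006
Q* = 183.8696 + 0.3006 * 50.3125 = 198.9935

198.9935 units


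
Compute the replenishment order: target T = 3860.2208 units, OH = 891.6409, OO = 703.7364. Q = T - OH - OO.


Inventory position = OH + OO = 891.6409 + 703.7364 = 1595.3773
Q = 3860.2208 - 1595.3773 = 2264.8435

2264.8435 units


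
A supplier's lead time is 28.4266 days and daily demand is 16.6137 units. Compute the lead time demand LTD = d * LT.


LTD = 16.6137 * 28.4266 = 472.2710

472.2710 units


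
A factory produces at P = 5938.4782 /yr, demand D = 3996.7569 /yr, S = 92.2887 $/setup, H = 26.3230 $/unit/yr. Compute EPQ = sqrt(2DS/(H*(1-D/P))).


1 - D/P = 1 - 0.6730 = 0.3270
H*(1-D/P) = 8.6069
2DS = 737710.9970
EPQ = sqrt(85711.5099) = 292.7653

292.7653 units


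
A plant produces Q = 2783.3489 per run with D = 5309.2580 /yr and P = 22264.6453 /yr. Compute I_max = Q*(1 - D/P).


D/P = 0.2385
1 - D/P = 0.7615
I_max = 2783.3489 * 0.7615 = 2119.6277

2119.6277 units


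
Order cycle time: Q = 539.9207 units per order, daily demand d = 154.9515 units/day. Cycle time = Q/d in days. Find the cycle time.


Cycle = 539.9207 / 154.9515 = 3.4844

3.4844 days


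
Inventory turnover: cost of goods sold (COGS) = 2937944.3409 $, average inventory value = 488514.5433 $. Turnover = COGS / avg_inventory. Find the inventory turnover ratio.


Turnover = 2937944.3409 / 488514.5433 = 6.0140

6.0140


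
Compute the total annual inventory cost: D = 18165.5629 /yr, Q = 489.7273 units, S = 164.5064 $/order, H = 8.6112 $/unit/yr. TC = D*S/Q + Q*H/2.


Ordering cost = D*S/Q = 6102.0722
Holding cost = Q*H/2 = 2108.5699
TC = 6102.0722 + 2108.5699 = 8210.6421

8210.6421 $/yr


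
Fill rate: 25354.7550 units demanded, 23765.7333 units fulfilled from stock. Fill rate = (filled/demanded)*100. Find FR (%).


FR = 23765.7333 / 25354.7550 * 100 = 93.7328

93.7328%


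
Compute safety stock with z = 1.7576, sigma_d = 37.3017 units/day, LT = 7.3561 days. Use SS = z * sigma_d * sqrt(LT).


sqrt(LT) = sqrt(7.3561) = 2.7122
SS = 1.7576 * 37.3017 * 2.7122 = 177.8167

177.8167 units


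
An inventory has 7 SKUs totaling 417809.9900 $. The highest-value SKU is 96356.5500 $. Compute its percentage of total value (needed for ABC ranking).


Top item = 96356.5500
Total = 417809.9900
Percentage = 96356.5500 / 417809.9900 * 100 = 23.0623

23.0623%


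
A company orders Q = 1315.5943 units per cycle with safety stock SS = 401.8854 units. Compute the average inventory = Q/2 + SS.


Q/2 = 657.7971
Avg = 657.7971 + 401.8854 = 1059.6825

1059.6825 units


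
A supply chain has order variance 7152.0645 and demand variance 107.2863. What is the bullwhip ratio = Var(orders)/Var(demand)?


BW = 7152.0645 / 107.2863 = 66.6634

66.6634


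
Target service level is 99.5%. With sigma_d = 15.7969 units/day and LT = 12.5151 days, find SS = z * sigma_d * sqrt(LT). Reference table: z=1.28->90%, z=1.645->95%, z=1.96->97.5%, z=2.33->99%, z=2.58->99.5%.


From the table, SL = 99.5% corresponds to z = 2.58
sqrt(LT) = sqrt(12.5151) = 3.5377
SS = 2.58 * 15.7969 * 3.5377 = 144.1812

144.1812 units


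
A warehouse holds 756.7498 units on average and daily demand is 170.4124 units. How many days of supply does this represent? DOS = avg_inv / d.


DOS = 756.7498 / 170.4124 = 4.4407

4.4407 days


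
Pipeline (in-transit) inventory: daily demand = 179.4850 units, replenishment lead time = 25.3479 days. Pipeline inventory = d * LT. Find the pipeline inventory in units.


Pipeline = 179.4850 * 25.3479 = 4549.5678

4549.5678 units


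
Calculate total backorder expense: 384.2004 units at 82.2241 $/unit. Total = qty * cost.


Total = 384.2004 * 82.2241 = 31590.5321

31590.5321 $


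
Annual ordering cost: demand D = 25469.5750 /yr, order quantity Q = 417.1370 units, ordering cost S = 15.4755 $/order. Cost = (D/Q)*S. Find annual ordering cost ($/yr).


Number of orders = D/Q = 61.0581
Cost = 61.0581 * 15.4755 = 944.9040

944.9040 $/yr


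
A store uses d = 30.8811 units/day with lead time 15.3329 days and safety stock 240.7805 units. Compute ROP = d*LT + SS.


d*LT = 30.8811 * 15.3329 = 473.4968
ROP = 473.4968 + 240.7805 = 714.2773

714.2773 units


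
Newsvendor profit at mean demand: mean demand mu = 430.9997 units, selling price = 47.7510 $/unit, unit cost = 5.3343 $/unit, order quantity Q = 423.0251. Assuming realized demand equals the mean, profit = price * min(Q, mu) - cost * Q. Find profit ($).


Sales at mu = min(423.0251, 430.9997) = 423.0251
Revenue = 47.7510 * 423.0251 = 20199.8716
Total cost = 5.3343 * 423.0251 = 2256.5428
Profit = 20199.8716 - 2256.5428 = 17943.3288

17943.3288 $


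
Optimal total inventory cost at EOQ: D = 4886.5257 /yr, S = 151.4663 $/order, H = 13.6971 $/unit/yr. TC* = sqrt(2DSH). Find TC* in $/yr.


2*D*S*H = 20275651.8782
TC* = sqrt(20275651.8782) = 4502.8493

4502.8493 $/yr


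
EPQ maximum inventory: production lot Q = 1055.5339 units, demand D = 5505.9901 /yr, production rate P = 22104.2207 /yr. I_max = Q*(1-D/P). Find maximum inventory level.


D/P = 0.2491
1 - D/P = 0.7509
I_max = 1055.5339 * 0.7509 = 792.6086

792.6086 units


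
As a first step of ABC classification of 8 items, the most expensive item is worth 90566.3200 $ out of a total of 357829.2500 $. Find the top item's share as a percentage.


Top item = 90566.3200
Total = 357829.2500
Percentage = 90566.3200 / 357829.2500 * 100 = 25.3099

25.3099%


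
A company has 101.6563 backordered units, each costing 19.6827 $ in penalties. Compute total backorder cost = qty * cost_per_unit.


Total = 101.6563 * 19.6827 = 2000.8705

2000.8705 $


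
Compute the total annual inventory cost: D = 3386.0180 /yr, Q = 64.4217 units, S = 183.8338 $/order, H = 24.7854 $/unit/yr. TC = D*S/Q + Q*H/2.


Ordering cost = D*S/Q = 9662.3429
Holding cost = Q*H/2 = 798.3588
TC = 9662.3429 + 798.3588 = 10460.7017

10460.7017 $/yr


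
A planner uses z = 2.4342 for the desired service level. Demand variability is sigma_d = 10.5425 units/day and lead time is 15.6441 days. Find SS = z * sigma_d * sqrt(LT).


sqrt(LT) = sqrt(15.6441) = 3.9553
SS = 2.4342 * 10.5425 * 3.9553 = 101.5021

101.5021 units


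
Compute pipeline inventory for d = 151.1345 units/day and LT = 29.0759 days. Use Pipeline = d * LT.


Pipeline = 151.1345 * 29.0759 = 4394.3716

4394.3716 units


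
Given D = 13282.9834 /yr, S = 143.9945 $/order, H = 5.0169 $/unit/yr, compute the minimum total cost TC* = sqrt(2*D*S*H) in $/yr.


2*D*S*H = 19191413.9994
TC* = sqrt(19191413.9994) = 4380.8006

4380.8006 $/yr


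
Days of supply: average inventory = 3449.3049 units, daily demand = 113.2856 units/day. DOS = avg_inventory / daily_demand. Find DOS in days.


DOS = 3449.3049 / 113.2856 = 30.4479

30.4479 days


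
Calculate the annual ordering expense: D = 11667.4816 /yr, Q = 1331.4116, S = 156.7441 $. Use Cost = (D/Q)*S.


Number of orders = D/Q = 8.7632
Cost = 8.7632 * 156.7441 = 1373.5864

1373.5864 $/yr


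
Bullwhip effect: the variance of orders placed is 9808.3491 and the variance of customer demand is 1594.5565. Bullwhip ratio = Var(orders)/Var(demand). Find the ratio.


BW = 9808.3491 / 1594.5565 = 6.1511

6.1511


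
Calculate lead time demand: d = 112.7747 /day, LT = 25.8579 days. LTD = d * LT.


LTD = 112.7747 * 25.8579 = 2916.1169

2916.1169 units


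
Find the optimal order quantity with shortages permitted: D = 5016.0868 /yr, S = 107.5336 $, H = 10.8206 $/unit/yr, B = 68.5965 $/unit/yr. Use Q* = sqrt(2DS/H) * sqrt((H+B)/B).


sqrt(2DS/H) = 315.7504
sqrt((H+B)/B) = 1.0760
Q* = 315.7504 * 1.0760 = 339.7426

339.7426 units


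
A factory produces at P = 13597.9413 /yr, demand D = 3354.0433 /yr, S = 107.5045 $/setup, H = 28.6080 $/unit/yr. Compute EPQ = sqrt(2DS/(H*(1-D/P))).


1 - D/P = 1 - 0.2467 = 0.7533
H*(1-D/P) = 21.5516
2DS = 721149.4959
EPQ = sqrt(33461.5245) = 182.9249

182.9249 units


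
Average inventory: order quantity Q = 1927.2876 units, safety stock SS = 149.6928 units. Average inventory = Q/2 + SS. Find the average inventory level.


Q/2 = 963.6438
Avg = 963.6438 + 149.6928 = 1113.3366

1113.3366 units


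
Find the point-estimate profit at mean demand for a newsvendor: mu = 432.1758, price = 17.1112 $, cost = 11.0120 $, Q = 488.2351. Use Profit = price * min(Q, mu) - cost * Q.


Sales at mu = min(488.2351, 432.1758) = 432.1758
Revenue = 17.1112 * 432.1758 = 7395.0465
Total cost = 11.0120 * 488.2351 = 5376.4449
Profit = 7395.0465 - 5376.4449 = 2018.6016

2018.6016 $


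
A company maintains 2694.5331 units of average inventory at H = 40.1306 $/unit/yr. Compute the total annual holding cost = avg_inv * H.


Cost = 2694.5331 * 40.1306 = 108133.2300

108133.2300 $/yr


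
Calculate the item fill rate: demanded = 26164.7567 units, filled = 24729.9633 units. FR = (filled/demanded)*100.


FR = 24729.9633 / 26164.7567 * 100 = 94.5163

94.5163%


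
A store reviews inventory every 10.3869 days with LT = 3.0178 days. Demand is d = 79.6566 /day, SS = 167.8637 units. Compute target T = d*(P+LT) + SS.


P + LT = 13.4047
d*(P+LT) = 79.6566 * 13.4047 = 1067.7728
T = 1067.7728 + 167.8637 = 1235.6365

1235.6365 units


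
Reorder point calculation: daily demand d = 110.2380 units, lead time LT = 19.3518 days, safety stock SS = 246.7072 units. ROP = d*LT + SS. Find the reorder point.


d*LT = 110.2380 * 19.3518 = 2133.3037
ROP = 2133.3037 + 246.7072 = 2380.0109

2380.0109 units


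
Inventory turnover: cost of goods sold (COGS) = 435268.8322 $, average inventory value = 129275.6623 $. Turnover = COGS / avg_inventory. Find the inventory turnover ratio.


Turnover = 435268.8322 / 129275.6623 = 3.3670

3.3670


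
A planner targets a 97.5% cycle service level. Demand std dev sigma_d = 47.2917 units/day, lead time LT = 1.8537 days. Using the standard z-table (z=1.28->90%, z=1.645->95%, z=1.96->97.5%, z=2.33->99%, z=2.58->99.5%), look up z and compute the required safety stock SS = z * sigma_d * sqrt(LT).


From the table, SL = 97.5% corresponds to z = 1.96
sqrt(LT) = sqrt(1.8537) = 1.3615
SS = 1.96 * 47.2917 * 1.3615 = 126.2004

126.2004 units


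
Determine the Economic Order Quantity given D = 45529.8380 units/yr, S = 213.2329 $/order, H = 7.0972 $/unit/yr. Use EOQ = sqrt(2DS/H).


2*D*S = 2 * 45529.8380 * 213.2329 = 19416918.7865
2*D*S/H = 2735856.2231
EOQ = sqrt(2735856.2231) = 1654.0424

1654.0424 units


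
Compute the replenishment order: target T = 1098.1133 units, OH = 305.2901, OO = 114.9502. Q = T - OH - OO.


Inventory position = OH + OO = 305.2901 + 114.9502 = 420.2403
Q = 1098.1133 - 420.2403 = 677.8730

677.8730 units


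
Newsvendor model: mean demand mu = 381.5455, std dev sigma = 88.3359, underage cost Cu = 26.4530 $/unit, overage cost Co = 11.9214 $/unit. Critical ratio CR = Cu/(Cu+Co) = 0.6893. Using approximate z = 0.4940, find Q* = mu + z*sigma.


CR = Cu/(Cu+Co) = 26.4530/(26.4530+11.9214) = 0.6893
z = 0.4940
Q* = 381.5455 + 0.4940 * 88.3359 = 425.1834

425.1834 units


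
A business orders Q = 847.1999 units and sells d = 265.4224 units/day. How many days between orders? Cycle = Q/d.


Cycle = 847.1999 / 265.4224 = 3.1919

3.1919 days


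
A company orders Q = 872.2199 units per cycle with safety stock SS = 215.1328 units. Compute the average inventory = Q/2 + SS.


Q/2 = 436.1100
Avg = 436.1100 + 215.1328 = 651.2428

651.2428 units


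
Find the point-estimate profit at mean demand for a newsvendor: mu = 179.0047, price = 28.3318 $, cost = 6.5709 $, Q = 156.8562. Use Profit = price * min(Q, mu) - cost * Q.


Sales at mu = min(156.8562, 179.0047) = 156.8562
Revenue = 28.3318 * 156.8562 = 4444.0185
Total cost = 6.5709 * 156.8562 = 1030.6864
Profit = 4444.0185 - 1030.6864 = 3413.3321

3413.3321 $


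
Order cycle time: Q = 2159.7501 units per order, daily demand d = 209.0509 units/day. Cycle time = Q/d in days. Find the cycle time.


Cycle = 2159.7501 / 209.0509 = 10.3312

10.3312 days


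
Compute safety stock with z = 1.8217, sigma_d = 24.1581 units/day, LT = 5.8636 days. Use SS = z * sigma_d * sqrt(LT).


sqrt(LT) = sqrt(5.8636) = 2.4215
SS = 1.8217 * 24.1581 * 2.4215 = 106.5668

106.5668 units


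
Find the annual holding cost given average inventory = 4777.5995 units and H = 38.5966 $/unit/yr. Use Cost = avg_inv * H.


Cost = 4777.5995 * 38.5966 = 184399.0969

184399.0969 $/yr


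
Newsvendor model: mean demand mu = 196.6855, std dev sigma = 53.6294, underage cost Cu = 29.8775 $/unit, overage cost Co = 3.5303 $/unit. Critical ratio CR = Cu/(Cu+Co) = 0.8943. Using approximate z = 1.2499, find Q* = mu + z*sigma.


CR = Cu/(Cu+Co) = 29.8775/(29.8775+3.5303) = 0.8943
z = 1.2499
Q* = 196.6855 + 1.2499 * 53.6294 = 263.7169

263.7169 units


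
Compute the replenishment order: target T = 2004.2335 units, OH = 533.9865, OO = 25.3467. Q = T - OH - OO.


Inventory position = OH + OO = 533.9865 + 25.3467 = 559.3332
Q = 2004.2335 - 559.3332 = 1444.9003

1444.9003 units


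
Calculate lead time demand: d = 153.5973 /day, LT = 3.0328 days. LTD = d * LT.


LTD = 153.5973 * 3.0328 = 465.8299

465.8299 units


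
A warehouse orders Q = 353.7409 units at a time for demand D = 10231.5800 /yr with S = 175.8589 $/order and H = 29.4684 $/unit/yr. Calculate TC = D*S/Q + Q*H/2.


Ordering cost = D*S/Q = 5086.5320
Holding cost = Q*H/2 = 5212.0892
TC = 5086.5320 + 5212.0892 = 10298.6212

10298.6212 $/yr


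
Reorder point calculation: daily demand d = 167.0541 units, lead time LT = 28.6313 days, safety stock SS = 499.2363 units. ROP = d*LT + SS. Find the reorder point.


d*LT = 167.0541 * 28.6313 = 4782.9761
ROP = 4782.9761 + 499.2363 = 5282.2124

5282.2124 units


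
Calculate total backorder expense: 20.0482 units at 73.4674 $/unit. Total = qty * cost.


Total = 20.0482 * 73.4674 = 1472.8891

1472.8891 $


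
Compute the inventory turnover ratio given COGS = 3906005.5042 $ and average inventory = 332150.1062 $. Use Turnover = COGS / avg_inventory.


Turnover = 3906005.5042 / 332150.1062 = 11.7598

11.7598


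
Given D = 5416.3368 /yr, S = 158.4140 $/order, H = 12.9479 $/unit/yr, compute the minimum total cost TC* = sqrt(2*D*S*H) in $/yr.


2*D*S*H = 22219206.9669
TC* = sqrt(22219206.9669) = 4713.7254

4713.7254 $/yr


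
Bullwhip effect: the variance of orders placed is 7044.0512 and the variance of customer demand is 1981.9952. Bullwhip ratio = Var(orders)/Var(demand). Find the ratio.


BW = 7044.0512 / 1981.9952 = 3.5540

3.5540


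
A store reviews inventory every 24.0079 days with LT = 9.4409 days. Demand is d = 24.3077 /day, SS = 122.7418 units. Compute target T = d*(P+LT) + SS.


P + LT = 33.4488
d*(P+LT) = 24.3077 * 33.4488 = 813.0634
T = 813.0634 + 122.7418 = 935.8052

935.8052 units


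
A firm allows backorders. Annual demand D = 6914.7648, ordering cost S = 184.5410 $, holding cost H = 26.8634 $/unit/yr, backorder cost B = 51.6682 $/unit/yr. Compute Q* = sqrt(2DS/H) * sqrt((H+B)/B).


sqrt(2DS/H) = 308.2263
sqrt((H+B)/B) = 1.2329
Q* = 308.2263 * 1.2329 = 379.9970

379.9970 units


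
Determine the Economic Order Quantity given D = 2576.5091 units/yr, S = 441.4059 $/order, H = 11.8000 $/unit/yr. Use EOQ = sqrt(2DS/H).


2*D*S = 2 * 2576.5091 * 441.4059 = 2274572.6363
2*D*S/H = 192760.3929
EOQ = sqrt(192760.3929) = 439.0449

439.0449 units


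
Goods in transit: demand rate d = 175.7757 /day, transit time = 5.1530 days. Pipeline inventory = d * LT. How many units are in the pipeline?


Pipeline = 175.7757 * 5.1530 = 905.7722

905.7722 units


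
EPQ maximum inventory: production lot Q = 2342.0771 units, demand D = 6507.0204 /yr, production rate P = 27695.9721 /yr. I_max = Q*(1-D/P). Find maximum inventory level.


D/P = 0.2349
1 - D/P = 0.7651
I_max = 2342.0771 * 0.7651 = 1791.8186

1791.8186 units


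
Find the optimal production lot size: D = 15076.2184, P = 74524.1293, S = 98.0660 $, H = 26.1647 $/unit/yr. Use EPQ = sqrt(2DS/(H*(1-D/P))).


1 - D/P = 1 - 0.2023 = 0.7977
H*(1-D/P) = 20.8716
2DS = 2956928.8672
EPQ = sqrt(141672.4586) = 376.3940

376.3940 units


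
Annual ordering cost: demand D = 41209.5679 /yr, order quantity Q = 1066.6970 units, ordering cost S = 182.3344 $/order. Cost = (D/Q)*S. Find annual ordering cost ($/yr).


Number of orders = D/Q = 38.6329
Cost = 38.6329 * 182.3344 = 7044.1014

7044.1014 $/yr


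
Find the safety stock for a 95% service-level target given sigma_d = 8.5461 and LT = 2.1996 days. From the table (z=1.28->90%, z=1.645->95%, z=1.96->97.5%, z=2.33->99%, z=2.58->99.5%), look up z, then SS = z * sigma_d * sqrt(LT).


From the table, SL = 95% corresponds to z = 1.645
sqrt(LT) = sqrt(2.1996) = 1.4831
SS = 1.645 * 8.5461 * 1.4831 = 20.8500

20.8500 units
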